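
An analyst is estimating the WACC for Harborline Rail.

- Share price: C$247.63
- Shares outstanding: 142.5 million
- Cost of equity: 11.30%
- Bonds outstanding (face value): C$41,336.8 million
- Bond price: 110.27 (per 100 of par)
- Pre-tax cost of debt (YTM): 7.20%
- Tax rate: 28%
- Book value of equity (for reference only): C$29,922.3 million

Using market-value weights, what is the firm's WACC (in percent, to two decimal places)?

Market value of equity E = 247.63 × 142.5m = 35287.275m. Market value of debt D = 41336.8m × 110.27/100 = 45582.08936m.
Total capital V = 35287.275 + 45582.08936 = 80869.36436.
Equity: weight = 35287.275/80869.36436 = 0.4363; cost = 11.3%.
Bonds outstanding: weight = 45582.08936/80869.36436 = 0.5637; after-tax cost = 7.2% × (1 − 28%) = 5.1840%.
WACC = 0.4363 × 11.3000% + 0.5637 × 5.1840% = 7.8527%.

7.85%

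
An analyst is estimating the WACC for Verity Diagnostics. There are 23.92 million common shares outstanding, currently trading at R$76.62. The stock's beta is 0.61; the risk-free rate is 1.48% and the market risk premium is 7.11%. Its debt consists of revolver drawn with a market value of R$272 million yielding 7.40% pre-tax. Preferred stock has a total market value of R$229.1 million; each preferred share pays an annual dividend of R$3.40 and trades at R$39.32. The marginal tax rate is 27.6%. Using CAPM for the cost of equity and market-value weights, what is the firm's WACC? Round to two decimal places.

6.04%

Cost of equity via CAPM: Re = 1.48% + 0.61 × 7.11% = 5.8171%.
Cost of preferred: Rp = 3.4 / 39.32 = 8.6470%.
Market value of equity E = 76.62 × 23.92m = 1832.7504m.
Total capital V = 1832.7504 + 229.1 + 272 = 2333.8504.
Equity: weight = 1832.7504/2333.8504 = 0.7853; cost = 5.8171%.
Preferred: weight = 229.1/2333.8504 = 0.0982; cost = 8.647%.
Revolver drawn: weight = 272/2333.8504 = 0.1165; after-tax cost = 7.4% × (1 − 27.6%) = 5.3576%.
WACC = 0.7853 × 5.8171% + 0.0982 × 8.6470% + 0.1165 × 5.3576% = 6.0413%.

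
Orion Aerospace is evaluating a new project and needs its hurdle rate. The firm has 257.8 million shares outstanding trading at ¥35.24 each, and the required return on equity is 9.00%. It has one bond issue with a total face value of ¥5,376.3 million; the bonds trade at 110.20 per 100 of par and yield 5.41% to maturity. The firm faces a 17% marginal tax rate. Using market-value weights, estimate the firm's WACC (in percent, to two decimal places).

Market value of equity E = 35.24 × 257.8m = 9084.872m. Market value of debt D = 5376.3m × 110.2/100 = 5924.6826m.
Total capital V = 9084.872 + 5924.6826 = 15009.5546.
Equity: weight = 9084.872/15009.5546 = 0.6053; cost = 9%.
Bonds outstanding: weight = 5924.6826/15009.5546 = 0.3947; after-tax cost = 5.41% × (1 − 17%) = 4.4903%.
WACC = 0.6053 × 9.0000% + 0.3947 × 4.4903% = 7.2199%.

7.22%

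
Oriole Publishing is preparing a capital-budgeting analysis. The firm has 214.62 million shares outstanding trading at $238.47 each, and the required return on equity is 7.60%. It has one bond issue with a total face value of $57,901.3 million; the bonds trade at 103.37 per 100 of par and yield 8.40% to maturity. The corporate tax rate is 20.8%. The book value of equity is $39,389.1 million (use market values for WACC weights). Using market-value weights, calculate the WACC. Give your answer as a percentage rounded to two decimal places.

Market value of equity E = 238.47 × 214.62m = 51180.4314m. Market value of debt D = 57901.3m × 103.37/100 = 59852.57381m.
Total capital V = 51180.4314 + 59852.57381 = 111033.00521.
Equity: weight = 51180.4314/111033.00521 = 0.4609; cost = 7.6%.
Bonds outstanding: weight = 59852.57381/111033.00521 = 0.5391; after-tax cost = 8.4% × (1 − 20.8%) = 6.6528%.
WACC = 0.4609 × 7.6000% + 0.5391 × 6.6528% = 7.0894%.

7.09%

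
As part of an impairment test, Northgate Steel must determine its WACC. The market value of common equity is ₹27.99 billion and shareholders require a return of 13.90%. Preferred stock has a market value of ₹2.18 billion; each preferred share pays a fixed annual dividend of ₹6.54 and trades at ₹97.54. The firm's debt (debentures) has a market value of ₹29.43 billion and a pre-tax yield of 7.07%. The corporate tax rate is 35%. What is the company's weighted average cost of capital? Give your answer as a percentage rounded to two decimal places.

Cost of preferred: Rp = 6.54 / 97.54 = 6.7049%.
Total capital V = 27.99 + 2.18 + 29.43 = 59.6.
Equity: weight = 27.99/59.6 = 0.4696; cost = 13.9%.
Preferred: weight = 2.18/59.6 = 0.0366; cost = 6.7049%.
Debentures: weight = 29.43/59.6 = 0.4938; after-tax cost = 7.07% × (1 − 35%) = 4.5955%.
WACC = 0.4696 × 13.9000% + 0.0366 × 6.7049% + 0.4938 × 4.5955% = 9.0423%.

9.04%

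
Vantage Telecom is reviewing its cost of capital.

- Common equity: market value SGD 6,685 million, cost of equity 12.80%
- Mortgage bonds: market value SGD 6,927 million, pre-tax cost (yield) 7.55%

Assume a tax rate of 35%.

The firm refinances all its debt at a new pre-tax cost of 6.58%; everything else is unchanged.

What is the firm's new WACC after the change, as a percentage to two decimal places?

After the change:
Total capital V = 6685 + 6927 = 13612.
Equity: weight = 6685/13612 = 0.4911; cost = 12.8%.
Mortgage bonds: weight = 6927/13612 = 0.5089; after-tax cost = 6.58% × (1 − 35%) = 4.2770%.
WACC = 0.4911 × 12.8000% + 0.5089 × 4.2770% = 8.4627%.

8.46%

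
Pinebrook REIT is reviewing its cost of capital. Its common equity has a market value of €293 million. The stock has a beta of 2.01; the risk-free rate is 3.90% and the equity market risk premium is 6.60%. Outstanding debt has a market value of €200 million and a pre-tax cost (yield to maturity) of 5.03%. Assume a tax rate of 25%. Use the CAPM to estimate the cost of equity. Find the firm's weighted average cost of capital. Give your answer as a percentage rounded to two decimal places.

Cost of equity via CAPM: Re = 3.9% + 2.01 × 6.6% = 17.1660%.
Total capital V = 293 + 200 = 493.
Equity: weight = 293/493 = 0.5943; cost = 17.166%.
Debt: weight = 200/493 = 0.4057; after-tax cost = 5.03% × (1 − 25%) = 3.7725%.
WACC = 0.5943 × 17.1660% + 0.4057 × 3.7725% = 11.7325%.

11.73%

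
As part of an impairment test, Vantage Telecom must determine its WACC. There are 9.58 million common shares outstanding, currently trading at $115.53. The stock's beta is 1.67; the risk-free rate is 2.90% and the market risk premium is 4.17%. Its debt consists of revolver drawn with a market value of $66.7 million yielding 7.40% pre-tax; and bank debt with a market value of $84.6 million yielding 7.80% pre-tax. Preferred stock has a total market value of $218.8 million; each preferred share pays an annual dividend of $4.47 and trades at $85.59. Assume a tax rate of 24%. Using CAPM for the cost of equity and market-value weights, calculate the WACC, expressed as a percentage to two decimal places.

8.76%

Cost of equity via CAPM: Re = 2.9% + 1.67 × 4.17% = 9.8639%.
Cost of preferred: Rp = 4.47 / 85.59 = 5.2226%.
Market value of equity E = 115.53 × 9.58m = 1106.7774m.
Total capital V = 1106.7774 + 218.8 + 66.7 + 84.6 = 1476.8774.
Equity: weight = 1106.7774/1476.8774 = 0.7494; cost = 9.8639%.
Preferred: weight = 218.8/1476.8774 = 0.1482; cost = 5.2226%.
Revolver drawn: weight = 66.7/1476.8774 = 0.0452; after-tax cost = 7.4% × (1 − 24%) = 5.6240%.
Bank debt: weight = 84.6/1476.8774 = 0.0573; after-tax cost = 7.8% × (1 − 24%) = 5.9280%.
WACC = 0.7494 × 9.8639% + 0.1482 × 5.2226% + 0.0452 × 5.6240% + 0.0573 × 5.9280% = 8.7593%.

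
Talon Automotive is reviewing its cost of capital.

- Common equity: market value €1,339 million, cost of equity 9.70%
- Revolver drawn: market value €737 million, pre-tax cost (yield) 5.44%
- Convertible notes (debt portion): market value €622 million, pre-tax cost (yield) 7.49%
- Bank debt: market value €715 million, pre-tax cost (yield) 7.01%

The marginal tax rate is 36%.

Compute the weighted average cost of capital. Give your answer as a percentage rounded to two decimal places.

Total capital V = 1339 + 737 + 622 + 715 = 3413.
Equity: weight = 1339/3413 = 0.3923; cost = 9.7%.
Revolver drawn: weight = 737/3413 = 0.2159; after-tax cost = 5.44% × (1 − 36%) = 3.4816%.
Convertible notes (debt portion): weight = 622/3413 = 0.1822; after-tax cost = 7.49% × (1 − 36%) = 4.7936%.
Bank debt: weight = 715/3413 = 0.2095; after-tax cost = 7.01% × (1 − 36%) = 4.4864%.
WACC = 0.3923 × 9.7000% + 0.2159 × 3.4816% + 0.1822 × 4.7936% + 0.2095 × 4.4864% = 6.3708%.

6.37%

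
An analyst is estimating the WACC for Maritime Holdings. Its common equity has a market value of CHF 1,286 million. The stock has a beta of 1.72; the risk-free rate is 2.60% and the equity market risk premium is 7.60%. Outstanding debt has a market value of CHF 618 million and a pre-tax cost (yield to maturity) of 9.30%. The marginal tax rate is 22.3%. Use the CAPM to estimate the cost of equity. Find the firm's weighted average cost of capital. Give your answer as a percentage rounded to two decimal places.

12.93%

Cost of equity via CAPM: Re = 2.6% + 1.72 × 7.6% = 15.6720%.
Total capital V = 1286 + 618 = 1904.
Equity: weight = 1286/1904 = 0.6754; cost = 15.672%.
Debt: weight = 618/1904 = 0.3246; after-tax cost = 9.3% × (1 − 22.3%) = 7.2261%.
WACC = 0.6754 × 15.6720% + 0.3246 × 7.2261% = 12.9306%.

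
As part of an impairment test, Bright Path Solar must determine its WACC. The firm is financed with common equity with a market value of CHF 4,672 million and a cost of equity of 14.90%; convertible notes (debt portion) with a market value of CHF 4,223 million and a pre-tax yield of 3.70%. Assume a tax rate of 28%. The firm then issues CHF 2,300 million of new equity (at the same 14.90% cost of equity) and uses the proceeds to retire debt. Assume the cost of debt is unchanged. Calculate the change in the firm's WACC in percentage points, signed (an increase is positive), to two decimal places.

Current WACC:
Total capital V = 4672 + 4223 = 8895.
Equity: weight = 4672/8895 = 0.5252; cost = 14.9%.
Convertible notes (debt portion): weight = 4223/8895 = 0.4748; after-tax cost = 3.7% × (1 − 28%) = 2.6640%.
WACC = 0.5252 × 14.9000% + 0.4748 × 2.6640% = 9.0908%.
After the change:
Total capital V = 6972 + 1923 = 8895.
Equity: weight = 6972/8895 = 0.7838; cost = 14.9%.
Convertible notes (debt portion): weight = 1923/8895 = 0.2162; after-tax cost = 3.7% × (1 − 28%) = 2.6640%.
WACC = 0.7838 × 14.9000% + 0.2162 × 2.6640% = 12.2547%.
Change in WACC = 12.2547% − 9.0908% = 3.1639 pp.

+3.16 pp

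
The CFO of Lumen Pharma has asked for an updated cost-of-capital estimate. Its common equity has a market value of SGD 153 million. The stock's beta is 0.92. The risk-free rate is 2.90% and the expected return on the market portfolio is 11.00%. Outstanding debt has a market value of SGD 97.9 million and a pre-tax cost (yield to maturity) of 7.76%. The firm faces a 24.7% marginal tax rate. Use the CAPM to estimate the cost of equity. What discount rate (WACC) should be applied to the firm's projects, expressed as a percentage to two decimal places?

8.59%

Market risk premium = 11.0% − 2.9% = 8.1%.
Cost of equity via CAPM: Re = 2.9% + 0.92 × 8.1% = 10.3520%.
Total capital V = 153 + 97.9 = 250.9.
Equity: weight = 153/250.9 = 0.6098; cost = 10.352%.
Debt: weight = 97.9/250.9 = 0.3902; after-tax cost = 7.76% × (1 − 24.7%) = 5.8433%.
WACC = 0.6098 × 10.3520% + 0.3902 × 5.8433% = 8.5927%.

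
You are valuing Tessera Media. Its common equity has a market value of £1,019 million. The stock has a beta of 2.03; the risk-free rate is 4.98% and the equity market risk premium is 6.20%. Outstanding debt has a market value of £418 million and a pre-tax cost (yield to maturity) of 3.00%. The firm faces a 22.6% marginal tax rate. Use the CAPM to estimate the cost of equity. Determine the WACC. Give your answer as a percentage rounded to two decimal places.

Cost of equity via CAPM: Re = 4.98% + 2.03 × 6.2% = 17.5660%.
Total capital V = 1019 + 418 = 1437.
Equity: weight = 1019/1437 = 0.7091; cost = 17.566%.
Debt: weight = 418/1437 = 0.2909; after-tax cost = 3% × (1 − 22.6%) = 2.3220%.
WACC = 0.7091 × 17.5660% + 0.2909 × 2.3220% = 13.1318%.

13.13%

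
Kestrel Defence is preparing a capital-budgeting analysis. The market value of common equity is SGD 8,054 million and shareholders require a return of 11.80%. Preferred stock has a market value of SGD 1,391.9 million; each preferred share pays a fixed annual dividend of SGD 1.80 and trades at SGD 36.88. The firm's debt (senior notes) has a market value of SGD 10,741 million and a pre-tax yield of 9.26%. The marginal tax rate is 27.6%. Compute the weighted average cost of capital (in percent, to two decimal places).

Cost of preferred: Rp = 1.8 / 36.88 = 4.8807%.
Total capital V = 8054 + 1391.9 + 10741 = 20186.9.
Equity: weight = 8054/20186.9 = 0.3990; cost = 11.8%.
Preferred: weight = 1391.9/20186.9 = 0.0690; cost = 4.8807%.
Senior notes: weight = 10741/20186.9 = 0.5321; after-tax cost = 9.26% × (1 − 27.6%) = 6.7042%.
WACC = 0.3990 × 11.8000% + 0.0690 × 4.8807% + 0.5321 × 6.7042% = 8.6116%.

8.61%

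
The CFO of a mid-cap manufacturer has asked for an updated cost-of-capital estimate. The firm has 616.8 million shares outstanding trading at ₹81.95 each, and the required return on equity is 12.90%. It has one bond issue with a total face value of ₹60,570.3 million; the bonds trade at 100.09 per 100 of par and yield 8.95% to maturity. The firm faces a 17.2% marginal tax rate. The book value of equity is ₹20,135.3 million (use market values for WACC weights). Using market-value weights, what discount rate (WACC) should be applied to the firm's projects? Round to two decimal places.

Market value of equity E = 81.95 × 616.8m = 50546.76m. Market value of debt D = 60570.3m × 100.09/100 = 60624.81327m.
Total capital V = 50546.76 + 60624.81327 = 111171.57327.
Equity: weight = 50546.76/111171.57327 = 0.4547; cost = 12.9%.
Bonds outstanding: weight = 60624.81327/111171.57327 = 0.5453; after-tax cost = 8.95% × (1 − 17.2%) = 7.4106%.
WACC = 0.4547 × 12.9000% + 0.5453 × 7.4106% = 9.9065%.

9.91%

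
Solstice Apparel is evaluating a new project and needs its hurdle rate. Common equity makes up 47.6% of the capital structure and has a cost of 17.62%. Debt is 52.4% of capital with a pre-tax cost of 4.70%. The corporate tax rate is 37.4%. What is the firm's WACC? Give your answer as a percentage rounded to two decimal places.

9.93%

After-tax cost of debt = 4.7% × (1 − 37.4%) = 2.9422%.
WACC = 0.476 × 17.6200% + 0.524 × 2.9422% = 9.9288%.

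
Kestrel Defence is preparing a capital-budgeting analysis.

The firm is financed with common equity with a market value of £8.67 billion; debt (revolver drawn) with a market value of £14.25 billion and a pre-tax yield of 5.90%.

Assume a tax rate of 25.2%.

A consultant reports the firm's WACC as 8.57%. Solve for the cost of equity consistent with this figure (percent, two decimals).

Total capital V = 8.67 + 14.25 = 22.92.
Equity weight = 8.67/22.92 = 0.3783.
Revolver drawn weight = 14.25/22.92 = 0.6217.
Debt contribution = 0.6217 × 5.9% × (1 − 25.2%) = 2.7438%.
Required equity contribution = 8.57% − 2.7438% = 5.8262%.
Re = 5.8262% / 0.3783 = 15.4021%.

15.40%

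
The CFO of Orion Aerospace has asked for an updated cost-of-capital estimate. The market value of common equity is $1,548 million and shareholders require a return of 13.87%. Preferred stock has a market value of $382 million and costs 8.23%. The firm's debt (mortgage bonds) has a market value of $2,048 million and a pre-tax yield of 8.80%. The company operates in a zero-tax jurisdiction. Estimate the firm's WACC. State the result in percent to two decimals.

10.72%

Total capital V = 1548 + 382 + 2048 = 3978.
Equity: weight = 1548/3978 = 0.3891; cost = 13.87%.
Preferred: weight = 382/3978 = 0.0960; cost = 8.23%.
Mortgage bonds: weight = 2048/3978 = 0.5148; after-tax cost = 8.8% × (1 − 0%) = 8.8000%.
WACC = 0.3891 × 13.8700% + 0.0960 × 8.2300% + 0.5148 × 8.8000% = 10.7182%.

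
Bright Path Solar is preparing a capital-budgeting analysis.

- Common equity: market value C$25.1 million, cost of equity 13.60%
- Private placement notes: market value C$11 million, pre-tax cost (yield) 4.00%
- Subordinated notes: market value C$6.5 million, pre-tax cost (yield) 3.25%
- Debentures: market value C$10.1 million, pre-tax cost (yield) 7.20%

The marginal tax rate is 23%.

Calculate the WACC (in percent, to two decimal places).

Total capital V = 25.1 + 11 + 6.5 + 10.1 = 52.7.
Equity: weight = 25.1/52.7 = 0.4763; cost = 13.6%.
Private placement notes: weight = 11/52.7 = 0.2087; after-tax cost = 4% × (1 − 23%) = 3.0800%.
Subordinated notes: weight = 6.5/52.7 = 0.1233; after-tax cost = 3.25% × (1 − 23%) = 2.5025%.
Debentures: weight = 10.1/52.7 = 0.1917; after-tax cost = 7.2% × (1 − 23%) = 5.5440%.
WACC = 0.4763 × 13.6000% + 0.2087 × 3.0800% + 0.1233 × 2.5025% + 0.1917 × 5.5440% = 8.4915%.

8.49%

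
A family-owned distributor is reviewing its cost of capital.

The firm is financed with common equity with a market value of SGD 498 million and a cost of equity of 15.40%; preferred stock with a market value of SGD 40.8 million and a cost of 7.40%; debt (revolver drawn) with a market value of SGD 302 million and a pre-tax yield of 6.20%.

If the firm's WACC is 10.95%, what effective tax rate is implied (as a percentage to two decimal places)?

34.01%

Total capital V = 498 + 40.8 + 302 = 840.8.
Equity weight = 498/840.8 = 0.5923.
Preferred weight = 40.8/840.8 = 0.0485.
Revolver drawn weight = 302/840.8 = 0.3592.
Equity contribution = 0.5923 × 15.4% = 9.1213%.
Preferred contribution = 0.0485 × 7.4% = 0.3591%.
Debt contribution must be 10.95% − 9.4804% = 1.4696%.
0.3592 × 6.2% × (1 − T) = 1.4696%  ⇒  (1 − T) = 0.6599.
T = 34.0077%.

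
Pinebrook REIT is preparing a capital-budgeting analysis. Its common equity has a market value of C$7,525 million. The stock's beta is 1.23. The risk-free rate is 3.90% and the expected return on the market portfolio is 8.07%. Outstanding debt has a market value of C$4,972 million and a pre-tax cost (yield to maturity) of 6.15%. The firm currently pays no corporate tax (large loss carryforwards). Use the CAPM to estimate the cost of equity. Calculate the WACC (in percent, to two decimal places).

7.88%

Market risk premium = 8.07% − 3.9% = 4.17%.
Cost of equity via CAPM: Re = 3.9% + 1.23 × 4.17% = 9.0291%.
Total capital V = 7525 + 4972 = 12497.
Equity: weight = 7525/12497 = 0.6021; cost = 9.0291%.
Debt: weight = 4972/12497 = 0.3979; after-tax cost = 6.15% × (1 − 0%) = 6.1500%.
WACC = 0.6021 × 9.0291% + 0.3979 × 6.1500% = 7.8836%.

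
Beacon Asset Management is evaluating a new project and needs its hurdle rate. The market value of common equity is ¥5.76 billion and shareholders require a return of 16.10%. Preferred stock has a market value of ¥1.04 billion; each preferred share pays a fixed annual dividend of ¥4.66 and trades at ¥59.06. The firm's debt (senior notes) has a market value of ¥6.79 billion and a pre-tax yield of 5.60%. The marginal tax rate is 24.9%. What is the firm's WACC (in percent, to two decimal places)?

Cost of preferred: Rp = 4.66 / 59.06 = 7.8903%.
Total capital V = 5.76 + 1.04 + 6.79 = 13.59.
Equity: weight = 5.76/13.59 = 0.4238; cost = 16.1%.
Preferred: weight = 1.04/13.59 = 0.0765; cost = 7.8903%.
Senior notes: weight = 6.79/13.59 = 0.4996; after-tax cost = 5.6% × (1 − 24.9%) = 4.2056%.
WACC = 0.4238 × 16.1000% + 0.0765 × 7.8903% + 0.4996 × 4.2056% = 9.5289%.

9.53%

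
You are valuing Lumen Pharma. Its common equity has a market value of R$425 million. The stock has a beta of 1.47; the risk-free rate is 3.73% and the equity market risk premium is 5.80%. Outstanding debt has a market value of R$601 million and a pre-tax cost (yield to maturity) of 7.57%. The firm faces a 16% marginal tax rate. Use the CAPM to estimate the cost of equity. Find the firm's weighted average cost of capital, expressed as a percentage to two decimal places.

8.80%

Cost of equity via CAPM: Re = 3.73% + 1.47 × 5.8% = 12.2560%.
Total capital V = 425 + 601 = 1026.
Equity: weight = 425/1026 = 0.4142; cost = 12.256%.
Debt: weight = 601/1026 = 0.5858; after-tax cost = 7.57% × (1 − 16%) = 6.3588%.
WACC = 0.4142 × 12.2560% + 0.5858 × 6.3588% = 8.8016%.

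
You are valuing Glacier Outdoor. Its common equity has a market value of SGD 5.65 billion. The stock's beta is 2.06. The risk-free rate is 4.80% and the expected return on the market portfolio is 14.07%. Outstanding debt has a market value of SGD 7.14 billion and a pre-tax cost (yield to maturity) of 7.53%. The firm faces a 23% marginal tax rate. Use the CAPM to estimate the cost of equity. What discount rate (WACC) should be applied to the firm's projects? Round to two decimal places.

13.79%

Market risk premium = 14.07% − 4.8% = 9.27%.
Cost of equity via CAPM: Re = 4.8% + 2.06 × 9.27% = 23.8962%.
Total capital V = 5.65 + 7.14 = 12.79.
Equity: weight = 5.65/12.79 = 0.4418; cost = 23.8962%.
Debt: weight = 7.14/12.79 = 0.5582; after-tax cost = 7.53% × (1 − 23%) = 5.7981%.
WACC = 0.4418 × 23.8962% + 0.5582 × 5.7981% = 13.7930%.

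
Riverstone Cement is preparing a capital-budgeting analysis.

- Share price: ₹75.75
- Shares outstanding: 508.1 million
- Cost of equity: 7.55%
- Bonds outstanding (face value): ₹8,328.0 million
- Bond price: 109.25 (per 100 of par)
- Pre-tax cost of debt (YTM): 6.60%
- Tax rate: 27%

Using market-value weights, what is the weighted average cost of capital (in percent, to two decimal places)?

7.03%

Market value of equity E = 75.75 × 508.1m = 38488.575m. Market value of debt D = 8328m × 109.25/100 = 9098.34m.
Total capital V = 38488.575 + 9098.34 = 47586.915.
Equity: weight = 38488.575/47586.915 = 0.8088; cost = 7.55%.
Bonds outstanding: weight = 9098.34/47586.915 = 0.1912; after-tax cost = 6.6% × (1 − 27%) = 4.8180%.
WACC = 0.8088 × 7.5500% + 0.1912 × 4.8180% = 7.0277%.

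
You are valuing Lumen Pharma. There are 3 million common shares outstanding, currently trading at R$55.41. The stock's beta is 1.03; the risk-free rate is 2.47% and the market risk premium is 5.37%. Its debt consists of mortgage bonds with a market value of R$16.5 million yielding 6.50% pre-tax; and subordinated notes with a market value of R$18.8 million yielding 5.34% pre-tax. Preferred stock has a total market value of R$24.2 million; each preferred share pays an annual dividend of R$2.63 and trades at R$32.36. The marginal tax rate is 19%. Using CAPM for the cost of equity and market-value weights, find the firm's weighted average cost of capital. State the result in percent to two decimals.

Cost of equity via CAPM: Re = 2.47% + 1.03 × 5.37% = 8.0011%.
Cost of preferred: Rp = 2.63 / 32.36 = 8.1273%.
Market value of equity E = 55.41 × 3m = 166.23m.
Total capital V = 166.23 + 24.2 + 16.5 + 18.8 = 225.73.
Equity: weight = 166.23/225.73 = 0.7364; cost = 8.0011%.
Preferred: weight = 24.2/225.73 = 0.1072; cost = 8.1273%.
Mortgage bonds: weight = 16.5/225.73 = 0.0731; after-tax cost = 6.5% × (1 − 19%) = 5.2650%.
Subordinated notes: weight = 18.8/225.73 = 0.0833; after-tax cost = 5.34% × (1 − 19%) = 4.3254%.
WACC = 0.7364 × 8.0011% + 0.1072 × 8.1273% + 0.0731 × 5.2650% + 0.0833 × 4.3254% = 7.5085%.

7.51%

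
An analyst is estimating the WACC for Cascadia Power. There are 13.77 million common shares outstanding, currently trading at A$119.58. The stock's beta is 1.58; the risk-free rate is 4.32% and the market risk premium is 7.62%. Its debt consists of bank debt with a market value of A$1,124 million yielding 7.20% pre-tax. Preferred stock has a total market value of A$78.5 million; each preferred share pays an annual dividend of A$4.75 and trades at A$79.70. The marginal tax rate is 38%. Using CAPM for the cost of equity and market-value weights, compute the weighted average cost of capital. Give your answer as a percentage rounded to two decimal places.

11.38%

Cost of equity via CAPM: Re = 4.32% + 1.58 × 7.62% = 16.3596%.
Cost of preferred: Rp = 4.75 / 79.7 = 5.9598%.
Market value of equity E = 119.58 × 13.77m = 1646.6166m.
Total capital V = 1646.6166 + 78.5 + 1124 = 2849.1166.
Equity: weight = 1646.6166/2849.1166 = 0.5779; cost = 16.3596%.
Preferred: weight = 78.5/2849.1166 = 0.0276; cost = 5.9598%.
Bank debt: weight = 1124/2849.1166 = 0.3945; after-tax cost = 7.2% × (1 − 38%) = 4.4640%.
WACC = 0.5779 × 16.3596% + 0.0276 × 5.9598% + 0.3945 × 4.4640% = 11.3801%.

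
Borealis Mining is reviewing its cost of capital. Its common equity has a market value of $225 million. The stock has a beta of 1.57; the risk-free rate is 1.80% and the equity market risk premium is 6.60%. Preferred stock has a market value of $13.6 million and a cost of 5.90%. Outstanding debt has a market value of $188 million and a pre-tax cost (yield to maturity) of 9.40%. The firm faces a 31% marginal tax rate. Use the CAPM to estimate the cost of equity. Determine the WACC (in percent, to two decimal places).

Cost of equity via CAPM: Re = 1.8% + 1.57 × 6.6% = 12.1620%.
Total capital V = 225 + 13.6 + 188 = 426.6.
Equity: weight = 225/426.6 = 0.5274; cost = 12.162%.
Preferred: weight = 13.6/426.6 = 0.0319; cost = 5.9%.
Debt: weight = 188/426.6 = 0.4407; after-tax cost = 9.4% × (1 − 31%) = 6.4860%.
WACC = 0.5274 × 12.1620% + 0.0319 × 5.9000% + 0.4407 × 6.4860% = 9.4610%.

9.46%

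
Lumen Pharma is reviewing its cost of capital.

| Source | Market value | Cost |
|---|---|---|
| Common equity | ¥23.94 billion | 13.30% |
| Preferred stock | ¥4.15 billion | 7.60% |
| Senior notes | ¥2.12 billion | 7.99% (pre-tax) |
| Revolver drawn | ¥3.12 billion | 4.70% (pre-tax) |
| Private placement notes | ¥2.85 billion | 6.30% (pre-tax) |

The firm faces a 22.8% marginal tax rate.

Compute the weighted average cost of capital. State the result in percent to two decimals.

10.73%

Total capital V = 23.94 + 4.15 + 2.12 + 3.12 + 2.85 = 36.18.
Equity: weight = 23.94/36.18 = 0.6617; cost = 13.3%.
Preferred: weight = 4.15/36.18 = 0.1147; cost = 7.6%.
Senior notes: weight = 2.12/36.18 = 0.0586; after-tax cost = 7.99% × (1 − 22.8%) = 6.1683%.
Revolver drawn: weight = 3.12/36.18 = 0.0862; after-tax cost = 4.7% × (1 − 22.8%) = 3.6284%.
Private placement notes: weight = 2.85/36.18 = 0.0788; after-tax cost = 6.3% × (1 − 22.8%) = 4.8636%.
WACC = 0.6617 × 13.3000% + 0.1147 × 7.6000% + 0.0586 × 6.1683% + 0.0862 × 3.6284% + 0.0788 × 4.8636% = 10.7297%.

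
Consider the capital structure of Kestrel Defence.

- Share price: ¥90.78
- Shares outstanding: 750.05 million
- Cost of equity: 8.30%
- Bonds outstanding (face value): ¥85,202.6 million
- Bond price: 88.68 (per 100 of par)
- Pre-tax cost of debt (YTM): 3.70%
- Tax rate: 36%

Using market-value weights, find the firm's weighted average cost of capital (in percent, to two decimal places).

Market value of equity E = 90.78 × 750.05m = 68089.539m. Market value of debt D = 85202.6m × 88.68/100 = 75557.66568m.
Total capital V = 68089.539 + 75557.66568 = 143647.20468.
Equity: weight = 68089.539/143647.20468 = 0.4740; cost = 8.3%.
Bonds outstanding: weight = 75557.66568/143647.20468 = 0.5260; after-tax cost = 3.7% × (1 − 36%) = 2.3680%.
WACC = 0.4740 × 8.3000% + 0.5260 × 2.3680% = 5.1798%.

5.18%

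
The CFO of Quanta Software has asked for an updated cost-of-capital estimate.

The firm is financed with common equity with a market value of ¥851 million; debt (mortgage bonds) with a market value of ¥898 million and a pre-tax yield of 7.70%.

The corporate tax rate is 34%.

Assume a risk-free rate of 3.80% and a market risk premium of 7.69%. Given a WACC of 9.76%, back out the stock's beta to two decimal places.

Total capital V = 851 + 898 = 1749.
Equity weight = 851/1749 = 0.4866.
Mortgage bonds weight = 898/1749 = 0.5134.
Debt contribution = 0.5134 × 7.7% × (1 − 34%) = 2.6093%.
Required equity contribution = 9.76% − 2.6093% = 7.1507%  ⇒  Re = 14.6964%.
CAPM: 14.6964% = 3.8% + β × 7.69%  ⇒  β = 1.4170.

1.42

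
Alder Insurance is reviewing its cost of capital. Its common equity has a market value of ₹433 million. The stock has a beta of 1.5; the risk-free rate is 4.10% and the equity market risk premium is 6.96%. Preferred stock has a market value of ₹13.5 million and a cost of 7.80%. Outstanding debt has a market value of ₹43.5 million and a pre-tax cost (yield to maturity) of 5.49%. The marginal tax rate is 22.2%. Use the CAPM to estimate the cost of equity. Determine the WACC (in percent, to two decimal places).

13.44%

Cost of equity via CAPM: Re = 4.1% + 1.5 × 6.96% = 14.5400%.
Total capital V = 433 + 13.5 + 43.5 = 490.
Equity: weight = 433/490 = 0.8837; cost = 14.54%.
Preferred: weight = 13.5/490 = 0.0276; cost = 7.8%.
Debt: weight = 43.5/490 = 0.0888; after-tax cost = 5.49% × (1 − 22.2%) = 4.2712%.
WACC = 0.8837 × 14.5400% + 0.0276 × 7.8000% + 0.0888 × 4.2712% = 13.4427%.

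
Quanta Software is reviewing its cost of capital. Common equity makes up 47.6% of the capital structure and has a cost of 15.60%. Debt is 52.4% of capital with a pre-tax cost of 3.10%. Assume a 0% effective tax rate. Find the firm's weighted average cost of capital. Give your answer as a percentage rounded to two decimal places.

After-tax cost of debt = 3.1% × (1 − 0%) = 3.1000%.
WACC = 0.476 × 15.6000% + 0.524 × 3.1000% = 9.0500%.

9.05%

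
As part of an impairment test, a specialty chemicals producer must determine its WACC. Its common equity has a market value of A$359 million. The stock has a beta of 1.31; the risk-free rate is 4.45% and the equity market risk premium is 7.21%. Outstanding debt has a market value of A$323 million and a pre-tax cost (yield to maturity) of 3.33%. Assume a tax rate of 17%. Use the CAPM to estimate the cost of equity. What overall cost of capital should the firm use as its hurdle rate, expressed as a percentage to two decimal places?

8.62%

Cost of equity via CAPM: Re = 4.45% + 1.31 × 7.21% = 13.8951%.
Total capital V = 359 + 323 = 682.
Equity: weight = 359/682 = 0.5264; cost = 13.8951%.
Debt: weight = 323/682 = 0.4736; after-tax cost = 3.33% × (1 − 17%) = 2.7639%.
WACC = 0.5264 × 13.8951% + 0.4736 × 2.7639% = 8.6233%.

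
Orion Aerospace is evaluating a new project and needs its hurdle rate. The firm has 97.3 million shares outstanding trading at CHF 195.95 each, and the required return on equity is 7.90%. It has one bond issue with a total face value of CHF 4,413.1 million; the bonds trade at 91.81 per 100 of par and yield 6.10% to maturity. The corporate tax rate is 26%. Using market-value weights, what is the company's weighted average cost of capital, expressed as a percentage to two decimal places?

7.31%

Market value of equity E = 195.95 × 97.3m = 19065.935m. Market value of debt D = 4413.1m × 91.81/100 = 4051.66711m.
Total capital V = 19065.935 + 4051.66711 = 23117.60211.
Equity: weight = 19065.935/23117.60211 = 0.8247; cost = 7.9%.
Bonds outstanding: weight = 4051.66711/23117.60211 = 0.1753; after-tax cost = 6.1% × (1 − 26%) = 4.5140%.
WACC = 0.8247 × 7.9000% + 0.1753 × 4.5140% = 7.3066%.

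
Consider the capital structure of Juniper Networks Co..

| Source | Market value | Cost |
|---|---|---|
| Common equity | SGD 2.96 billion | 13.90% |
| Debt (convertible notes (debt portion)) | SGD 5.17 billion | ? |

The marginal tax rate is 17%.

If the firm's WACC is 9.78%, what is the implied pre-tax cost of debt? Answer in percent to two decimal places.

Total capital V = 2.96 + 5.17 = 8.13.
Equity weight = 2.96/8.13 = 0.3641.
Convertible notes (debt portion) weight = 5.17/8.13 = 0.6359.
Equity contribution = 0.3641 × 13.9% = 5.0608%.
Remaining for debt = 9.78% − 5.0608% = 4.7192%.
Rd × (1 − 17%) × 0.6359 = 4.7192%  ⇒  Rd = 8.9412%.

8.94%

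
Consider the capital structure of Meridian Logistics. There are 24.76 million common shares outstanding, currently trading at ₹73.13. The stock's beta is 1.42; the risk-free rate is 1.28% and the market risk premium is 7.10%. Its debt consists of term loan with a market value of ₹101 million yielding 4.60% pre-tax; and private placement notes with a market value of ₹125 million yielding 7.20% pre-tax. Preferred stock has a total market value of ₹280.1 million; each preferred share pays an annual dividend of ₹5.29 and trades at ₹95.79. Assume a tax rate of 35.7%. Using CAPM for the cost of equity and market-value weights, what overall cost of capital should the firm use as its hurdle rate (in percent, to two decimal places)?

Cost of equity via CAPM: Re = 1.28% + 1.42 × 7.1% = 11.3620%.
Cost of preferred: Rp = 5.29 / 95.79 = 5.5225%.
Market value of equity E = 73.13 × 24.76m = 1810.6988m.
Total capital V = 1810.6988 + 280.1 + 101 + 125 = 2316.7988.
Equity: weight = 1810.6988/2316.7988 = 0.7816; cost = 11.362%.
Preferred: weight = 280.1/2316.7988 = 0.1209; cost = 5.5225%.
Term loan: weight = 101/2316.7988 = 0.0436; after-tax cost = 4.6% × (1 − 35.7%) = 2.9578%.
Private placement notes: weight = 125/2316.7988 = 0.0540; after-tax cost = 7.2% × (1 − 35.7%) = 4.6296%.
WACC = 0.7816 × 11.3620% + 0.1209 × 5.5225% + 0.0436 × 2.9578% + 0.0540 × 4.6296% = 9.9264%.

9.93%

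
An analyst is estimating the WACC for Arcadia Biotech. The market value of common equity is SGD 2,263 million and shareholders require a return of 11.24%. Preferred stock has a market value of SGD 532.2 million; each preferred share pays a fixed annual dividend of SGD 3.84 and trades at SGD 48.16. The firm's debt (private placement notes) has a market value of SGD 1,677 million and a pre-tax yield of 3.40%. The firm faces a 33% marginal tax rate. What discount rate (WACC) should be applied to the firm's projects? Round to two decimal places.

7.49%

Cost of preferred: Rp = 3.84 / 48.16 = 7.9734%.
Total capital V = 2263 + 532.2 + 1677 = 4472.2.
Equity: weight = 2263/4472.2 = 0.5060; cost = 11.24%.
Preferred: weight = 532.2/4472.2 = 0.1190; cost = 7.9734%.
Private placement notes: weight = 1677/4472.2 = 0.3750; after-tax cost = 3.4% × (1 − 33%) = 2.2780%.
WACC = 0.5060 × 11.2400% + 0.1190 × 7.9734% + 0.3750 × 2.2780% = 7.4907%.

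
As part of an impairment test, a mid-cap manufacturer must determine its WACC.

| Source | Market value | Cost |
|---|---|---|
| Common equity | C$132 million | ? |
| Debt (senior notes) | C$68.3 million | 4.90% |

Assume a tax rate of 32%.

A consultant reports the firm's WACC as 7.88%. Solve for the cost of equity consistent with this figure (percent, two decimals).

10.23%

Total capital V = 132 + 68.3 = 200.3.
Equity weight = 132/200.3 = 0.6590.
Senior notes weight = 68.3/200.3 = 0.3410.
Debt contribution = 0.3410 × 4.9% × (1 − 32%) = 1.1362%.
Required equity contribution = 7.88% − 1.1362% = 6.7438%.
Re = 6.7438% / 0.6590 = 10.2332%.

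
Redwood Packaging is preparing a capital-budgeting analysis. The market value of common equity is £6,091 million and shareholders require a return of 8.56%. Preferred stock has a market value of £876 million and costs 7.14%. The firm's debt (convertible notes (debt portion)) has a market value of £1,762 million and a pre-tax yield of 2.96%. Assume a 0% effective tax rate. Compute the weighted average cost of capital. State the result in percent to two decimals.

Total capital V = 6091 + 876 + 1762 = 8729.
Equity: weight = 6091/8729 = 0.6978; cost = 8.56%.
Preferred: weight = 876/8729 = 0.1004; cost = 7.14%.
Convertible notes (debt portion): weight = 1762/8729 = 0.2019; after-tax cost = 2.96% × (1 − 0%) = 2.9600%.
WACC = 0.6978 × 8.5600% + 0.1004 × 7.1400% + 0.2019 × 2.9600% = 7.2871%.

7.29%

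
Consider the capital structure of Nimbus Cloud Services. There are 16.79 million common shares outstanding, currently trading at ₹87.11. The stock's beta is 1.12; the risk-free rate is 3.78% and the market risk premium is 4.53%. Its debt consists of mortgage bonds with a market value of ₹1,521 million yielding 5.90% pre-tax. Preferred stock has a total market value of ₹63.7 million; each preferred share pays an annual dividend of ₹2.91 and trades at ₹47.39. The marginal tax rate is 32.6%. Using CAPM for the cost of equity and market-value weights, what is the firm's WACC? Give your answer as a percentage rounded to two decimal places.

Cost of equity via CAPM: Re = 3.78% + 1.12 × 4.53% = 8.8536%.
Cost of preferred: Rp = 2.91 / 47.39 = 6.1405%.
Market value of equity E = 87.11 × 16.79m = 1462.5769m.
Total capital V = 1462.5769 + 63.7 + 1521 = 3047.2769.
Equity: weight = 1462.5769/3047.2769 = 0.4800; cost = 8.8536%.
Preferred: weight = 63.7/3047.2769 = 0.0209; cost = 6.1405%.
Mortgage bonds: weight = 1521/3047.2769 = 0.4991; after-tax cost = 5.9% × (1 − 32.6%) = 3.9766%.
WACC = 0.4800 × 8.8536% + 0.0209 × 6.1405% + 0.4991 × 3.9766% = 6.3626%.

6.36%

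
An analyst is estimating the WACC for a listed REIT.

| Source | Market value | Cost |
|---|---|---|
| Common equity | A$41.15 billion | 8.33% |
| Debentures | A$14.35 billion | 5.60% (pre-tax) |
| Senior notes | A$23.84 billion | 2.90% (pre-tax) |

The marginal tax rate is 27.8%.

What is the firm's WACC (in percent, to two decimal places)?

5.68%

Total capital V = 41.15 + 14.35 + 23.84 = 79.34.
Equity: weight = 41.15/79.34 = 0.5187; cost = 8.33%.
Debentures: weight = 14.35/79.34 = 0.1809; after-tax cost = 5.6% × (1 − 27.8%) = 4.0432%.
Senior notes: weight = 23.84/79.34 = 0.3005; after-tax cost = 2.9% × (1 − 27.8%) = 2.0938%.
WACC = 0.5187 × 8.3300% + 0.1809 × 4.0432% + 0.3005 × 2.0938% = 5.6808%.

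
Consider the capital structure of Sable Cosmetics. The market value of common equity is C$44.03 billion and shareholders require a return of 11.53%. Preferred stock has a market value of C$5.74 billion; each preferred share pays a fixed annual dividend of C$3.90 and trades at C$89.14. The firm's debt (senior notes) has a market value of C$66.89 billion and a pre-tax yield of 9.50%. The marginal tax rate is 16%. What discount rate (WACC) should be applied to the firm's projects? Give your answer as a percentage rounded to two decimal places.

Cost of preferred: Rp = 3.9 / 89.14 = 4.3751%.
Total capital V = 44.03 + 5.74 + 66.89 = 116.66.
Equity: weight = 44.03/116.66 = 0.3774; cost = 11.53%.
Preferred: weight = 5.74/116.66 = 0.0492; cost = 4.3751%.
Senior notes: weight = 66.89/116.66 = 0.5734; after-tax cost = 9.5% × (1 − 16%) = 7.9800%.
WACC = 0.3774 × 11.5300% + 0.0492 × 4.3751% + 0.5734 × 7.9800% = 9.1425%.

9.14%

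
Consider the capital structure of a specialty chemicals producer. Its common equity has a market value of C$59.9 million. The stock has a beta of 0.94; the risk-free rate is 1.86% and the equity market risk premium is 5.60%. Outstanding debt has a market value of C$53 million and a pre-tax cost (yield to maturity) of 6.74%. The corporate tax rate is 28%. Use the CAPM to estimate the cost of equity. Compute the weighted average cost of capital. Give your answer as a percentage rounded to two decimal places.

Cost of equity via CAPM: Re = 1.86% + 0.94 × 5.6% = 7.1240%.
Total capital V = 59.9 + 53 = 112.9.
Equity: weight = 59.9/112.9 = 0.5306; cost = 7.124%.
Debt: weight = 53/112.9 = 0.4694; after-tax cost = 6.74% × (1 − 28%) = 4.8528%.
WACC = 0.5306 × 7.1240% + 0.4694 × 4.8528% = 6.0578%.

6.06%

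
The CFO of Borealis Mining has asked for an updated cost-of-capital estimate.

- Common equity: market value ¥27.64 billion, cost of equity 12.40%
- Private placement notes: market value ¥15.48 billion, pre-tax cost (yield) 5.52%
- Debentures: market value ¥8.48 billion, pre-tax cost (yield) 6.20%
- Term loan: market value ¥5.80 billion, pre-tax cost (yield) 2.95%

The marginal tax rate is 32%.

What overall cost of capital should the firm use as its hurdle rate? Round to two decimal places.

7.81%

Total capital V = 27.64 + 15.48 + 8.48 + 5.8 = 57.4.
Equity: weight = 27.64/57.4 = 0.4815; cost = 12.4%.
Private placement notes: weight = 15.48/57.4 = 0.2697; after-tax cost = 5.52% × (1 − 32%) = 3.7536%.
Debentures: weight = 8.48/57.4 = 0.1477; after-tax cost = 6.2% × (1 − 32%) = 4.2160%.
Term loan: weight = 5.8/57.4 = 0.1010; after-tax cost = 2.95% × (1 − 32%) = 2.0060%.
WACC = 0.4815 × 12.4000% + 0.2697 × 3.7536% + 0.1477 × 4.2160% + 0.1010 × 2.0060% = 7.8089%.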